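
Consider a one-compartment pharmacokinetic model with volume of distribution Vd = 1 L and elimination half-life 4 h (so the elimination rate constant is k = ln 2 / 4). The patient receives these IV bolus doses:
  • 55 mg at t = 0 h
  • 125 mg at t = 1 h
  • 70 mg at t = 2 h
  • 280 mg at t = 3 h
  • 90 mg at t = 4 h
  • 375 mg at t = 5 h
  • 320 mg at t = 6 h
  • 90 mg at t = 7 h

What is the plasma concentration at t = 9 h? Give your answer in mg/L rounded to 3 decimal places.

k = ln 2 / 4 = 0.17329 per h
Dose 1 (55 mg at t=0 h): 55·exp(−0.17329·9) = 11.562 mg/L
Dose 2 (125 mg at t=1 h): 125·exp(−0.17329·8) = 31.250 mg/L
Dose 3 (70 mg at t=2 h): 70·exp(−0.17329·7) = 20.811 mg/L
Dose 4 (280 mg at t=3 h): 280·exp(−0.17329·6) = 98.995 mg/L
Dose 5 (90 mg at t=4 h): 90·exp(−0.17329·5) = 37.840 mg/L
Dose 6 (375 mg at t=5 h): 375·exp(−0.17329·4) = 187.500 mg/L
Dose 7 (320 mg at t=6 h): 320·exp(−0.17329·3) = 190.273 mg/L
Dose 8 (90 mg at t=7 h): 90·exp(−0.17329·2) = 63.640 mg/L
C(9) = 11.562 + 31.250 + 20.811 + 98.995 + 37.840 + 187.500 + 190.273 + 63.640 = 641.871 mg/L

641.871 mg/L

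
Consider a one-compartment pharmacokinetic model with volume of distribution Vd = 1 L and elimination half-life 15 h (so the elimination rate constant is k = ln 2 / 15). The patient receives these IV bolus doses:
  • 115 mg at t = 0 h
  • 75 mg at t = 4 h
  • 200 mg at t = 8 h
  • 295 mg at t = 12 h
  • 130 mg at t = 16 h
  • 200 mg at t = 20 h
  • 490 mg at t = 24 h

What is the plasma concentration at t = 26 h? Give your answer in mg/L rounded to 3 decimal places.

983.465 mg/L

k = ln 2 / 15 = 0.04621 per h
Dose 1 (115 mg at t=0 h): 115·exp(−0.04621·26) = 34.587 mg/L
Dose 2 (75 mg at t=4 h): 75·exp(−0.04621·22) = 27.136 mg/L
Dose 3 (200 mg at t=8 h): 200·exp(−0.04621·18) = 87.055 mg/L
Dose 4 (295 mg at t=12 h): 295·exp(−0.04621·14) = 154.476 mg/L
Dose 5 (130 mg at t=16 h): 130·exp(−0.04621·10) = 81.895 mg/L
Dose 6 (200 mg at t=20 h): 200·exp(−0.04621·6) = 151.572 mg/L
Dose 7 (490 mg at t=24 h): 490·exp(−0.04621·2) = 446.744 mg/L
C(26) = 34.587 + 27.136 + 87.055 + 154.476 + 81.895 + 151.572 + 446.744 = 983.465 mg/L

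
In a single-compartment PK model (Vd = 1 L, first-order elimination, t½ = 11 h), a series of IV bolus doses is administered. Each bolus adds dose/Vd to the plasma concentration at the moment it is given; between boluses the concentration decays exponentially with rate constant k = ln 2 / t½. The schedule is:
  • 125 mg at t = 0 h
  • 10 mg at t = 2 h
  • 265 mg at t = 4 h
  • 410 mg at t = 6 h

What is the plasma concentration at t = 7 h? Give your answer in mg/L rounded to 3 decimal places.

692.030 mg/L

k = ln 2 / 11 = 0.06301 per h
Dose 1 (125 mg at t=0 h): 125·exp(−0.06301·7) = 80.417 mg/L
Dose 2 (10 mg at t=2 h): 10·exp(−0.06301·5) = 7.297 mg/L
Dose 3 (265 mg at t=4 h): 265·exp(−0.06301·3) = 219.355 mg/L
Dose 4 (410 mg at t=6 h): 410·exp(−0.06301·1) = 384.962 mg/L
C(7) = 80.417 + 7.297 + 219.355 + 384.962 = 692.030 mg/L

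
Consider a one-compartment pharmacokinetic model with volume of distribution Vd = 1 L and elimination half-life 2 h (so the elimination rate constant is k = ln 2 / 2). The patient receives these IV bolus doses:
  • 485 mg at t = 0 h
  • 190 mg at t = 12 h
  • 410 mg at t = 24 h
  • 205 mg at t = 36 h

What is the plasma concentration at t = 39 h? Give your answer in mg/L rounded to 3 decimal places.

74.760 mg/L

k = ln 2 / 2 = 0.34657 per h
Dose 1 (485 mg at t=0 h): 485·exp(−0.34657·39) = 0.001 mg/L
Dose 2 (190 mg at t=12 h): 190·exp(−0.34657·27) = 0.016 mg/L
Dose 3 (410 mg at t=24 h): 410·exp(−0.34657·15) = 2.265 mg/L
Dose 4 (205 mg at t=36 h): 205·exp(−0.34657·3) = 72.478 mg/L
C(39) = 0.001 + 0.016 + 2.265 + 72.478 = 74.760 mg/L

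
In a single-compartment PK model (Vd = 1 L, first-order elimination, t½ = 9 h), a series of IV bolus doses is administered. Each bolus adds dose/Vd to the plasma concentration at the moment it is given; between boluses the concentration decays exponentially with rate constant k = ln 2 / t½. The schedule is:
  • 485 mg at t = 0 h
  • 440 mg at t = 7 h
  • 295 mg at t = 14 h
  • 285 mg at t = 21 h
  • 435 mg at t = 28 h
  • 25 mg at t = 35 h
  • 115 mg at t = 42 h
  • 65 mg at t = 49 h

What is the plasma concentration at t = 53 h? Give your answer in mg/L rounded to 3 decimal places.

226.526 mg/L

k = ln 2 / 9 = 0.07702 per h
Dose 1 (485 mg at t=0 h): 485·exp(−0.07702·53) = 8.185 mg/L
Dose 2 (440 mg at t=7 h): 440·exp(−0.07702·46) = 12.731 mg/L
Dose 3 (295 mg at t=14 h): 295·exp(−0.07702·39) = 14.634 mg/L
Dose 4 (285 mg at t=21 h): 285·exp(−0.07702·32) = 24.239 mg/L
Dose 5 (435 mg at t=28 h): 435·exp(−0.07702·25) = 63.430 mg/L
Dose 6 (25 mg at t=35 h): 25·exp(−0.07702·18) = 6.250 mg/L
Dose 7 (115 mg at t=42 h): 115·exp(−0.07702·11) = 49.292 mg/L
Dose 8 (65 mg at t=49 h): 65·exp(−0.07702·4) = 47.766 mg/L
C(53) = 8.185 + 12.731 + 14.634 + 24.239 + 63.430 + 6.250 + 49.292 + 47.766 = 226.526 mg/L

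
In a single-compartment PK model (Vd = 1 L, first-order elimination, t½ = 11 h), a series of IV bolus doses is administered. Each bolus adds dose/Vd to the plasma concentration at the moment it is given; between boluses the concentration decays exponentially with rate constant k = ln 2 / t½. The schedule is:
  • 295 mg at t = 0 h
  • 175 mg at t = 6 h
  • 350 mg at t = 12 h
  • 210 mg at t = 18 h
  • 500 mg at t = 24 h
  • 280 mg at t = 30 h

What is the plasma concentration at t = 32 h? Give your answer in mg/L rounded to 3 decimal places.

k = ln 2 / 11 = 0.06301 per h
Dose 1 (295 mg at t=0 h): 295·exp(−0.06301·32) = 39.273 mg/L
Dose 2 (175 mg at t=6 h): 175·exp(−0.06301·26) = 34.003 mg/L
Dose 3 (350 mg at t=12 h): 350·exp(−0.06301·20) = 99.252 mg/L
Dose 4 (210 mg at t=18 h): 210·exp(−0.06301·14) = 86.914 mg/L
Dose 5 (500 mg at t=24 h): 500·exp(−0.06301·8) = 302.022 mg/L
Dose 6 (280 mg at t=30 h): 280·exp(−0.06301·2) = 246.846 mg/L
C(32) = 39.273 + 34.003 + 99.252 + 86.914 + 302.022 + 246.846 = 808.310 mg/L

808.310 mg/L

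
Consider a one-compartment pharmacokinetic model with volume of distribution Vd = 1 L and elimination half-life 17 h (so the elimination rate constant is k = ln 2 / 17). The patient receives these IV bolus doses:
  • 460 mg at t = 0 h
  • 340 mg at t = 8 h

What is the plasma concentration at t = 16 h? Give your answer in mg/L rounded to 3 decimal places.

k = ln 2 / 17 = 0.04077 per h
Dose 1 (460 mg at t=0 h): 460·exp(−0.04077·16) = 239.572 mg/L
Dose 2 (340 mg at t=8 h): 340·exp(−0.04077·8) = 245.368 mg/L
C(16) = 239.572 + 245.368 = 484.940 mg/L

484.940 mg/L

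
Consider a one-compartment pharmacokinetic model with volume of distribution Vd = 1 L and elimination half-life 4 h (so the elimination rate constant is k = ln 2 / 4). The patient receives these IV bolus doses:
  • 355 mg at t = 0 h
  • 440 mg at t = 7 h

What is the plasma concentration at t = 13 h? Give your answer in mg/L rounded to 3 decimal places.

k = ln 2 / 4 = 0.17329 per h
Dose 1 (355 mg at t=0 h): 355·exp(−0.17329·13) = 37.315 mg/L
Dose 2 (440 mg at t=7 h): 440·exp(−0.17329·6) = 155.563 mg/L
C(13) = 37.315 + 155.563 = 192.878 mg/L

192.878 mg/L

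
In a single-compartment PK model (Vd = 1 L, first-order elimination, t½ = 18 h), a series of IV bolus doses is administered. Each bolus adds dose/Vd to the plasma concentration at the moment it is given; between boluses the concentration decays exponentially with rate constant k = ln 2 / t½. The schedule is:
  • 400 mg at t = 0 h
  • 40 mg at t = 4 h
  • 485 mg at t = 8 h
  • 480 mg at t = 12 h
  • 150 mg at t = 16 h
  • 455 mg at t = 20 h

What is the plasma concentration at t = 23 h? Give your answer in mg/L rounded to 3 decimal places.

k = ln 2 / 18 = 0.03851 per h
Dose 1 (400 mg at t=0 h): 400·exp(−0.03851·23) = 164.972 mg/L
Dose 2 (40 mg at t=4 h): 40·exp(−0.03851·19) = 19.244 mg/L
Dose 3 (485 mg at t=8 h): 485·exp(−0.03851·15) = 272.197 mg/L
Dose 4 (480 mg at t=12 h): 480·exp(−0.03851·11) = 314.252 mg/L
Dose 5 (150 mg at t=16 h): 150·exp(−0.03851·7) = 114.558 mg/L
Dose 6 (455 mg at t=20 h): 455·exp(−0.03851·3) = 405.359 mg/L
C(23) = 164.972 + 19.244 + 272.197 + 314.252 + 114.558 + 405.359 = 1290.582 mg/L

1290.582 mg/L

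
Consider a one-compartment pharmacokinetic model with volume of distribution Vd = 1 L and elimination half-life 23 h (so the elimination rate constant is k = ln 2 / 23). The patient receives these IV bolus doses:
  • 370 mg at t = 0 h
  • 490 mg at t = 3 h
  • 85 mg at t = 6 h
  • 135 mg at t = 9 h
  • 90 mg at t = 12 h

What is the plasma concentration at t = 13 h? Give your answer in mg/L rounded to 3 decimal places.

888.401 mg/L

k = ln 2 / 23 = 0.03014 per h
Dose 1 (370 mg at t=0 h): 370·exp(−0.03014·13) = 250.066 mg/L
Dose 2 (490 mg at t=3 h): 490·exp(−0.03014·10) = 362.505 mg/L
Dose 3 (85 mg at t=6 h): 85·exp(−0.03014·7) = 68.834 mg/L
Dose 4 (135 mg at t=9 h): 135·exp(−0.03014·4) = 119.669 mg/L
Dose 5 (90 mg at t=12 h): 90·exp(−0.03014·1) = 87.328 mg/L
C(13) = 250.066 + 362.505 + 68.834 + 119.669 + 87.328 = 888.401 mg/L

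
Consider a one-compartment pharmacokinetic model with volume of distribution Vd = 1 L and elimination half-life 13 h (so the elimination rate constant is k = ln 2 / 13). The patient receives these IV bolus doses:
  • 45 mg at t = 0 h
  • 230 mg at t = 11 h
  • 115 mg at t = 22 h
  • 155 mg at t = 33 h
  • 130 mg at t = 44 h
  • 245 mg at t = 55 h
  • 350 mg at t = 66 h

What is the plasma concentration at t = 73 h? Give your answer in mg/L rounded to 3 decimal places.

k = ln 2 / 13 = 0.05332 per h
Dose 1 (45 mg at t=0 h): 45·exp(−0.05332·73) = 0.918 mg/L
Dose 2 (230 mg at t=11 h): 230·exp(−0.05332·62) = 8.434 mg/L
Dose 3 (115 mg at t=22 h): 115·exp(−0.05332·51) = 7.581 mg/L
Dose 4 (155 mg at t=33 h): 155·exp(−0.05332·40) = 18.369 mg/L
Dose 5 (130 mg at t=44 h): 130·exp(−0.05332·29) = 27.696 mg/L
Dose 6 (245 mg at t=55 h): 245·exp(−0.05332·18) = 93.833 mg/L
Dose 7 (350 mg at t=66 h): 350·exp(−0.05332·7) = 240.977 mg/L
C(73) = 0.918 + 8.434 + 7.581 + 18.369 + 27.696 + 93.833 + 240.977 = 397.808 mg/L

397.808 mg/L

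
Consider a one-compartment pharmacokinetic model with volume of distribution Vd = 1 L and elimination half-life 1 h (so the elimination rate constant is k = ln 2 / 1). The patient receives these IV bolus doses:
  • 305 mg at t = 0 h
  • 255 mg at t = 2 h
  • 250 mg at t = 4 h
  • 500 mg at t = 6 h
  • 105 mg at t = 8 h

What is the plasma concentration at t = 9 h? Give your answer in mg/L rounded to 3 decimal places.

k = ln 2 / 1 = 0.69315 per h
Dose 1 (305 mg at t=0 h): 305·exp(−0.69315·9) = 0.596 mg/L
Dose 2 (255 mg at t=2 h): 255·exp(−0.69315·7) = 1.992 mg/L
Dose 3 (250 mg at t=4 h): 250·exp(−0.69315·5) = 7.812 mg/L
Dose 4 (500 mg at t=6 h): 500·exp(−0.69315·3) = 62.500 mg/L
Dose 5 (105 mg at t=8 h): 105·exp(−0.69315·1) = 52.500 mg/L
C(9) = 0.596 + 1.992 + 7.812 + 62.500 + 52.500 = 125.400 mg/L

125.400 mg/L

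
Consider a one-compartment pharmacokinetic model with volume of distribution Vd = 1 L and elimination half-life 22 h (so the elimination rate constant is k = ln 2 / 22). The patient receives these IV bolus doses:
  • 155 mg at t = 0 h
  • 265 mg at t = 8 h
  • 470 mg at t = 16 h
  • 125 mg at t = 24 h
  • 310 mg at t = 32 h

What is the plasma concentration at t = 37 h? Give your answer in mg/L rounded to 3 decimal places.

744.917 mg/L

k = ln 2 / 22 = 0.03151 per h
Dose 1 (155 mg at t=0 h): 155·exp(−0.03151·37) = 48.312 mg/L
Dose 2 (265 mg at t=8 h): 265·exp(−0.03151·29) = 106.276 mg/L
Dose 3 (470 mg at t=16 h): 470·exp(−0.03151·21) = 242.522 mg/L
Dose 4 (125 mg at t=24 h): 125·exp(−0.03151·13) = 82.991 mg/L
Dose 5 (310 mg at t=32 h): 310·exp(−0.03151·5) = 264.817 mg/L
C(37) = 48.312 + 106.276 + 242.522 + 82.991 + 264.817 = 744.917 mg/L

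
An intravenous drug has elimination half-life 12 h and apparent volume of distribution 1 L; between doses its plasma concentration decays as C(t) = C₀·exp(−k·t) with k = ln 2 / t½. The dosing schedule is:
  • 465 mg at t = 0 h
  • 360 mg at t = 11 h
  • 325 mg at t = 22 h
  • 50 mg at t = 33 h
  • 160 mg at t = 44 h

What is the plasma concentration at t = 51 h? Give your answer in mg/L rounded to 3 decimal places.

245.489 mg/L

k = ln 2 / 12 = 0.05776 per h
Dose 1 (465 mg at t=0 h): 465·exp(−0.05776·51) = 24.439 mg/L
Dose 2 (360 mg at t=11 h): 360·exp(−0.05776·40) = 35.717 mg/L
Dose 3 (325 mg at t=22 h): 325·exp(−0.05776·29) = 60.869 mg/L
Dose 4 (50 mg at t=33 h): 50·exp(−0.05776·18) = 17.678 mg/L
Dose 5 (160 mg at t=44 h): 160·exp(−0.05776·7) = 106.787 mg/L
C(51) = 24.439 + 35.717 + 60.869 + 17.678 + 106.787 = 245.489 mg/L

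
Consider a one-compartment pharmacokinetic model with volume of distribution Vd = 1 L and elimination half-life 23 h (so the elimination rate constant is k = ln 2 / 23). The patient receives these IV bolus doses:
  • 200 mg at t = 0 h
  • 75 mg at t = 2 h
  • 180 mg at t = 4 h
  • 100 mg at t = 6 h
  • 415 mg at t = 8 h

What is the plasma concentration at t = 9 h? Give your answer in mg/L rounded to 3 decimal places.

k = ln 2 / 23 = 0.03014 per h
Dose 1 (200 mg at t=0 h): 200·exp(−0.03014·9) = 152.488 mg/L
Dose 2 (75 mg at t=2 h): 75·exp(−0.03014·7) = 60.736 mg/L
Dose 3 (180 mg at t=4 h): 180·exp(−0.03014·5) = 154.821 mg/L
Dose 4 (100 mg at t=6 h): 100·exp(−0.03014·3) = 91.356 mg/L
Dose 5 (415 mg at t=8 h): 415·exp(−0.03014·1) = 402.680 mg/L
C(9) = 152.488 + 60.736 + 154.821 + 91.356 + 402.680 = 862.080 mg/L

862.080 mg/L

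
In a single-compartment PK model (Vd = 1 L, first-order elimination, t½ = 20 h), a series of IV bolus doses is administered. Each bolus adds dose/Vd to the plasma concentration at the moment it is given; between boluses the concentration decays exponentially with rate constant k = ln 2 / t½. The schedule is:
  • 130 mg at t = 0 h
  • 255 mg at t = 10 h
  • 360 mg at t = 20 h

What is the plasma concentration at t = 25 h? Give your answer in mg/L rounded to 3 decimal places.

509.005 mg/L

k = ln 2 / 20 = 0.03466 per h
Dose 1 (130 mg at t=0 h): 130·exp(−0.03466·25) = 54.658 mg/L
Dose 2 (255 mg at t=10 h): 255·exp(−0.03466·15) = 151.624 mg/L
Dose 3 (360 mg at t=20 h): 360·exp(−0.03466·5) = 302.723 mg/L
C(25) = 54.658 + 151.624 + 302.723 = 509.005 mg/L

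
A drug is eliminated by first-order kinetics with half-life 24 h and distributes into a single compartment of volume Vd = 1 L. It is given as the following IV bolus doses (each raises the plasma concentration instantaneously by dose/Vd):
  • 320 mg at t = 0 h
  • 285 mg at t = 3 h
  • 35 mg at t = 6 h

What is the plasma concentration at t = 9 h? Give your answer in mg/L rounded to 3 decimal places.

k = ln 2 / 24 = 0.02888 per h
Dose 1 (320 mg at t=0 h): 320·exp(−0.02888·9) = 246.754 mg/L
Dose 2 (285 mg at t=3 h): 285·exp(−0.02888·6) = 239.655 mg/L
Dose 3 (35 mg at t=6 h): 35·exp(−0.02888·3) = 32.095 mg/L
C(9) = 246.754 + 239.655 + 32.095 = 518.504 mg/L

518.504 mg/L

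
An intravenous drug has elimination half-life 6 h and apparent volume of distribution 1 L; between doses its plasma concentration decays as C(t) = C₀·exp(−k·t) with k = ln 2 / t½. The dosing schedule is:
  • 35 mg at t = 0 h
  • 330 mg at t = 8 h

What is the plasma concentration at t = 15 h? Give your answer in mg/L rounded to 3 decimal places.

153.185 mg/L

k = ln 2 / 6 = 0.11552 per h
Dose 1 (35 mg at t=0 h): 35·exp(−0.11552·15) = 6.187 mg/L
Dose 2 (330 mg at t=8 h): 330·exp(−0.11552·7) = 146.998 mg/L
C(15) = 6.187 + 146.998 = 153.185 mg/L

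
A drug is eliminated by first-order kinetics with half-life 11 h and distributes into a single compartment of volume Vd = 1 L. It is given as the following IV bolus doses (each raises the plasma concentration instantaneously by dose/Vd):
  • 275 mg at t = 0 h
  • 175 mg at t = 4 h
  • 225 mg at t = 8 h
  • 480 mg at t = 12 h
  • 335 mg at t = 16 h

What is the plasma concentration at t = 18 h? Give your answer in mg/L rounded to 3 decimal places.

k = ln 2 / 11 = 0.06301 per h
Dose 1 (275 mg at t=0 h): 275·exp(−0.06301·18) = 88.458 mg/L
Dose 2 (175 mg at t=4 h): 175·exp(−0.06301·14) = 72.428 mg/L
Dose 3 (225 mg at t=8 h): 225·exp(−0.06301·10) = 119.817 mg/L
Dose 4 (480 mg at t=12 h): 480·exp(−0.06301·6) = 328.884 mg/L
Dose 5 (335 mg at t=16 h): 335·exp(−0.06301·2) = 295.333 mg/L
C(18) = 88.458 + 72.428 + 119.817 + 328.884 + 295.333 = 904.921 mg/L

904.921 mg/L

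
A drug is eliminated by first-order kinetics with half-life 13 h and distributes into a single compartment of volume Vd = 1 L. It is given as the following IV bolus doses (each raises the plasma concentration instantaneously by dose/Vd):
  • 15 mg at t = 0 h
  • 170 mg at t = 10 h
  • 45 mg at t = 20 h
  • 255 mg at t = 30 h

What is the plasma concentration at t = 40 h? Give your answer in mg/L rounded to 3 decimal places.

k = ln 2 / 13 = 0.05332 per h
Dose 1 (15 mg at t=0 h): 15·exp(−0.05332·40) = 1.778 mg/L
Dose 2 (170 mg at t=10 h): 170·exp(−0.05332·30) = 34.337 mg/L
Dose 3 (45 mg at t=20 h): 45·exp(−0.05332·20) = 15.491 mg/L
Dose 4 (255 mg at t=30 h): 255·exp(−0.05332·10) = 149.616 mg/L
C(40) = 1.778 + 34.337 + 15.491 + 149.616 = 201.222 mg/L

201.222 mg/L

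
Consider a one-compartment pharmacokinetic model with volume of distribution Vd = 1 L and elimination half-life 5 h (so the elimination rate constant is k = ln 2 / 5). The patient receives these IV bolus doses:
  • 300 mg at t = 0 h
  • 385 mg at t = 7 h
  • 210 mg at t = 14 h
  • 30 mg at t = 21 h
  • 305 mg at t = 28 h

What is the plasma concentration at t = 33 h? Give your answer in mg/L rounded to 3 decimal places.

186.827 mg/L

k = ln 2 / 5 = 0.13863 per h
Dose 1 (300 mg at t=0 h): 300·exp(−0.13863·33) = 3.093 mg/L
Dose 2 (385 mg at t=7 h): 385·exp(−0.13863·26) = 10.474 mg/L
Dose 3 (210 mg at t=14 h): 210·exp(−0.13863·19) = 15.077 mg/L
Dose 4 (30 mg at t=21 h): 30·exp(−0.13863·12) = 5.684 mg/L
Dose 5 (305 mg at t=28 h): 305·exp(−0.13863·5) = 152.500 mg/L
C(33) = 3.093 + 10.474 + 15.077 + 5.684 + 152.500 = 186.827 mg/L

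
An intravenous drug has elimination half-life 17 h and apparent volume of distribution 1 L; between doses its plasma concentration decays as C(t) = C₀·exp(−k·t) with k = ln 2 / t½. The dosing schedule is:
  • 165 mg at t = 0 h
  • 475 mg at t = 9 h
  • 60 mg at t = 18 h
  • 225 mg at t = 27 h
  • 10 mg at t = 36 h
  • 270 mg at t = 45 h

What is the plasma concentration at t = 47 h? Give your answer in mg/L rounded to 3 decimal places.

498.340 mg/L

k = ln 2 / 17 = 0.04077 per h
Dose 1 (165 mg at t=0 h): 165·exp(−0.04077·47) = 24.279 mg/L
Dose 2 (475 mg at t=9 h): 475·exp(−0.04077·38) = 100.880 mg/L
Dose 3 (60 mg at t=18 h): 60·exp(−0.04077·29) = 18.392 mg/L
Dose 4 (225 mg at t=27 h): 225·exp(−0.04077·20) = 99.547 mg/L
Dose 5 (10 mg at t=36 h): 10·exp(−0.04077·11) = 6.386 mg/L
Dose 6 (270 mg at t=45 h): 270·exp(−0.04077·2) = 248.856 mg/L
C(47) = 24.279 + 100.880 + 18.392 + 99.547 + 6.386 + 248.856 = 498.340 mg/L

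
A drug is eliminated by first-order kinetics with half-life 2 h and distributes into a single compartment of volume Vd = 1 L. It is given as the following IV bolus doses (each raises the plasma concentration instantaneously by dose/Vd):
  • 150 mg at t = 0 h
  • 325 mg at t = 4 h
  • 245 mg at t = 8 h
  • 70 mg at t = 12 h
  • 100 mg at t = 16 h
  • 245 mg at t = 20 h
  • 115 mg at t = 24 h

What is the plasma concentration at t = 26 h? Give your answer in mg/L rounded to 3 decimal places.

92.452 mg/L

k = ln 2 / 2 = 0.34657 per h
Dose 1 (150 mg at t=0 h): 150·exp(−0.34657·26) = 0.018 mg/L
Dose 2 (325 mg at t=4 h): 325·exp(−0.34657·22) = 0.159 mg/L
Dose 3 (245 mg at t=8 h): 245·exp(−0.34657·18) = 0.479 mg/L
Dose 4 (70 mg at t=12 h): 70·exp(−0.34657·14) = 0.547 mg/L
Dose 5 (100 mg at t=16 h): 100·exp(−0.34657·10) = 3.125 mg/L
Dose 6 (245 mg at t=20 h): 245·exp(−0.34657·6) = 30.625 mg/L
Dose 7 (115 mg at t=24 h): 115·exp(−0.34657·2) = 57.500 mg/L
C(26) = 0.018 + 0.159 + 0.479 + 0.547 + 3.125 + 30.625 + 57.500 = 92.452 mg/L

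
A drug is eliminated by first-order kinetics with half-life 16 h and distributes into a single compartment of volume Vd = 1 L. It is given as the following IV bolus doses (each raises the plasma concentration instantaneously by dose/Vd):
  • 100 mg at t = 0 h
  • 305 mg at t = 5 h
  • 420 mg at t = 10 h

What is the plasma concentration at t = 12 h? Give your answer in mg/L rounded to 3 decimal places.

k = ln 2 / 16 = 0.04332 per h
Dose 1 (100 mg at t=0 h): 100·exp(−0.04332·12) = 59.460 mg/L
Dose 2 (305 mg at t=5 h): 305·exp(−0.04332·7) = 225.216 mg/L
Dose 3 (420 mg at t=10 h): 420·exp(−0.04332·2) = 385.142 mg/L
C(12) = 59.460 + 225.216 + 385.142 = 669.818 mg/L

669.818 mg/L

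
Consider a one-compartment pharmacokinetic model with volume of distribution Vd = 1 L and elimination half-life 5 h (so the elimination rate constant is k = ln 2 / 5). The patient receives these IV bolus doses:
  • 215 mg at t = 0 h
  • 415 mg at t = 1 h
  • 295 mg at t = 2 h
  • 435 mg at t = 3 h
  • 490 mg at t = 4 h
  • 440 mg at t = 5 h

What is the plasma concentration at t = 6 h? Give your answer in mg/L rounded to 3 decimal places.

k = ln 2 / 5 = 0.13863 per h
Dose 1 (215 mg at t=0 h): 215·exp(−0.13863·6) = 93.584 mg/L
Dose 2 (415 mg at t=1 h): 415·exp(−0.13863·5) = 207.500 mg/L
Dose 3 (295 mg at t=2 h): 295·exp(−0.13863·4) = 169.433 mg/L
Dose 4 (435 mg at t=3 h): 435·exp(−0.13863·3) = 286.993 mg/L
Dose 5 (490 mg at t=4 h): 490·exp(−0.13863·2) = 371.351 mg/L
Dose 6 (440 mg at t=5 h): 440·exp(−0.13863·1) = 383.042 mg/L
C(6) = 93.584 + 207.500 + 169.433 + 286.993 + 371.351 + 383.042 = 1511.903 mg/L

1511.903 mg/L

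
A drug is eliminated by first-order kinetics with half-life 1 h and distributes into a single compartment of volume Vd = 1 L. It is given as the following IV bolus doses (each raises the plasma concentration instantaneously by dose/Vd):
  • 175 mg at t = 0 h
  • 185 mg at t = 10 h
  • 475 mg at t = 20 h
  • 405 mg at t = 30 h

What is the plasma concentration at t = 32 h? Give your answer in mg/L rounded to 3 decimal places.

101.366 mg/L

k = ln 2 / 1 = 0.69315 per h
Dose 1 (175 mg at t=0 h): 175·exp(−0.69315·32) = 0.000 mg/L
Dose 2 (185 mg at t=10 h): 185·exp(−0.69315·22) = 0.000 mg/L
Dose 3 (475 mg at t=20 h): 475·exp(−0.69315·12) = 0.116 mg/L
Dose 4 (405 mg at t=30 h): 405·exp(−0.69315·2) = 101.250 mg/L
C(32) = 0.000 + 0.000 + 0.116 + 101.250 = 101.366 mg/L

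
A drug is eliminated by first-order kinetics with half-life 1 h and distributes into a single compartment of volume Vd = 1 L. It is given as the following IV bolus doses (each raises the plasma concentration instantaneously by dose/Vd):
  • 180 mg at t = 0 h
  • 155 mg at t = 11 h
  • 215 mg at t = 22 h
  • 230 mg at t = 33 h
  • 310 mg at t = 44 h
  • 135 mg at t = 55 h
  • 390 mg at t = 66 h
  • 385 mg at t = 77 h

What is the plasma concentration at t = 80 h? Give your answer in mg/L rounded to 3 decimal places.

k = ln 2 / 1 = 0.69315 per h
Dose 1 (180 mg at t=0 h): 180·exp(−0.69315·80) = 0.000 mg/L
Dose 2 (155 mg at t=11 h): 155·exp(−0.69315·69) = 0.000 mg/L
Dose 3 (215 mg at t=22 h): 215·exp(−0.69315·58) = 0.000 mg/L
Dose 4 (230 mg at t=33 h): 230·exp(−0.69315·47) = 0.000 mg/L
Dose 5 (310 mg at t=44 h): 310·exp(−0.69315·36) = 0.000 mg/L
Dose 6 (135 mg at t=55 h): 135·exp(−0.69315·25) = 0.000 mg/L
Dose 7 (390 mg at t=66 h): 390·exp(−0.69315·14) = 0.024 mg/L
Dose 8 (385 mg at t=77 h): 385·exp(−0.69315·3) = 48.125 mg/L
C(80) = 0.000 + 0.000 + 0.000 + 0.000 + 0.000 + 0.000 + 0.024 + 48.125 = 48.149 mg/L

48.149 mg/L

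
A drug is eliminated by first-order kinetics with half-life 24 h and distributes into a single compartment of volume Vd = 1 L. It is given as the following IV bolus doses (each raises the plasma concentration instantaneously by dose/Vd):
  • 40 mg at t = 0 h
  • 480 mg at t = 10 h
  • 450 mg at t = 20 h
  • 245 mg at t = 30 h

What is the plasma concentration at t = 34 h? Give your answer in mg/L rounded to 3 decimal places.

k = ln 2 / 24 = 0.02888 per h
Dose 1 (40 mg at t=0 h): 40·exp(−0.02888·34) = 14.983 mg/L
Dose 2 (480 mg at t=10 h): 480·exp(−0.02888·24) = 240.000 mg/L
Dose 3 (450 mg at t=20 h): 450·exp(−0.02888·14) = 300.339 mg/L
Dose 4 (245 mg at t=30 h): 245·exp(−0.02888·4) = 218.270 mg/L
C(34) = 14.983 + 240.000 + 300.339 + 218.270 = 773.592 mg/L

773.592 mg/L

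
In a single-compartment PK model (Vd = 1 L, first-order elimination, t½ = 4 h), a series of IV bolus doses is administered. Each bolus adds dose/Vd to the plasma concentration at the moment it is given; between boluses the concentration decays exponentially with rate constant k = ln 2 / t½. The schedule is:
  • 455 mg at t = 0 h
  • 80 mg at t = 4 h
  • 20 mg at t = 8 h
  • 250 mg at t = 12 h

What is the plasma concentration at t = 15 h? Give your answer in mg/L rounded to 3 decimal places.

200.307 mg/L

k = ln 2 / 4 = 0.17329 per h
Dose 1 (455 mg at t=0 h): 455·exp(−0.17329·15) = 33.818 mg/L
Dose 2 (80 mg at t=4 h): 80·exp(−0.17329·11) = 11.892 mg/L
Dose 3 (20 mg at t=8 h): 20·exp(−0.17329·7) = 5.946 mg/L
Dose 4 (250 mg at t=12 h): 250·exp(−0.17329·3) = 148.651 mg/L
C(15) = 33.818 + 11.892 + 5.946 + 148.651 = 200.307 mg/L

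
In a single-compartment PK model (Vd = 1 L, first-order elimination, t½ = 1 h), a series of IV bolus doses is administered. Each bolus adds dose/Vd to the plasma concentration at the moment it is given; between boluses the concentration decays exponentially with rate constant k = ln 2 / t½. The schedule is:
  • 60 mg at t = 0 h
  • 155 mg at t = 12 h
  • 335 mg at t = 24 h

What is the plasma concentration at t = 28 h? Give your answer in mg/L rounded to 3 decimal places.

20.940 mg/L

k = ln 2 / 1 = 0.69315 per h
Dose 1 (60 mg at t=0 h): 60·exp(−0.69315·28) = 0.000 mg/L
Dose 2 (155 mg at t=12 h): 155·exp(−0.69315·16) = 0.002 mg/L
Dose 3 (335 mg at t=24 h): 335·exp(−0.69315·4) = 20.938 mg/L
C(28) = 0.000 + 0.002 + 20.938 = 20.940 mg/L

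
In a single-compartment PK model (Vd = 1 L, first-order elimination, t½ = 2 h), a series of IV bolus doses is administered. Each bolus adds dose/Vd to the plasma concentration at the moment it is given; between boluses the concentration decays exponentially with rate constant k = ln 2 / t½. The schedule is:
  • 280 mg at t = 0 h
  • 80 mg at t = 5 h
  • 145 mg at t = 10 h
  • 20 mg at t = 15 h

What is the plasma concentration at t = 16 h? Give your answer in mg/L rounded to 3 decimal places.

35.129 mg/L

k = ln 2 / 2 = 0.34657 per h
Dose 1 (280 mg at t=0 h): 280·exp(−0.34657·16) = 1.094 mg/L
Dose 2 (80 mg at t=5 h): 80·exp(−0.34657·11) = 1.768 mg/L
Dose 3 (145 mg at t=10 h): 145·exp(−0.34657·6) = 18.125 mg/L
Dose 4 (20 mg at t=15 h): 20·exp(−0.34657·1) = 14.142 mg/L
C(16) = 1.094 + 1.768 + 18.125 + 14.142 = 35.129 mg/L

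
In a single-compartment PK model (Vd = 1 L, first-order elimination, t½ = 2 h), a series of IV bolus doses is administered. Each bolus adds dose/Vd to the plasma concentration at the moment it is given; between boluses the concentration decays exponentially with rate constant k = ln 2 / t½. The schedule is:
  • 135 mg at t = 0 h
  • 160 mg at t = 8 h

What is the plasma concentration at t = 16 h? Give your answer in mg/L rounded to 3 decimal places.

k = ln 2 / 2 = 0.34657 per h
Dose 1 (135 mg at t=0 h): 135·exp(−0.34657·16) = 0.527 mg/L
Dose 2 (160 mg at t=8 h): 160·exp(−0.34657·8) = 10.000 mg/L
C(16) = 0.527 + 10.000 = 10.527 mg/L

10.527 mg/L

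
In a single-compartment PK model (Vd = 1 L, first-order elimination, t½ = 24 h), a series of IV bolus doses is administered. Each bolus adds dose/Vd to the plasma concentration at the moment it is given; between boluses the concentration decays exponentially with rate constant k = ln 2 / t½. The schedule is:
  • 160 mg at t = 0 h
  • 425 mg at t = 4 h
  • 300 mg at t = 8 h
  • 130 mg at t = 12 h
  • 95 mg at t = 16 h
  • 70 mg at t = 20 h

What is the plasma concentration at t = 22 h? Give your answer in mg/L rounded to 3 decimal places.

781.036 mg/L

k = ln 2 / 24 = 0.02888 per h
Dose 1 (160 mg at t=0 h): 160·exp(−0.02888·22) = 84.757 mg/L
Dose 2 (425 mg at t=4 h): 425·exp(−0.02888·18) = 252.707 mg/L
Dose 3 (300 mg at t=8 h): 300·exp(−0.02888·14) = 200.226 mg/L
Dose 4 (130 mg at t=12 h): 130·exp(−0.02888·10) = 97.390 mg/L
Dose 5 (95 mg at t=16 h): 95·exp(−0.02888·6) = 79.885 mg/L
Dose 6 (70 mg at t=20 h): 70·exp(−0.02888·2) = 66.071 mg/L
C(22) = 84.757 + 252.707 + 200.226 + 97.390 + 79.885 + 66.071 = 781.036 mg/L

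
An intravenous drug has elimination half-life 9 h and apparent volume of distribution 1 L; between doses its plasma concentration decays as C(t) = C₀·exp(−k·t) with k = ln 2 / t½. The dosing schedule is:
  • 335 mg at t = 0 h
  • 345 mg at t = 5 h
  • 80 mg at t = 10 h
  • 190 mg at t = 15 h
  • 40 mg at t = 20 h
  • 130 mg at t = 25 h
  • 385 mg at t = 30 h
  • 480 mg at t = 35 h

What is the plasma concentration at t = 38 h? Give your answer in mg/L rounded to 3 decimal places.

k = ln 2 / 9 = 0.07702 per h
Dose 1 (335 mg at t=0 h): 335·exp(−0.07702·38) = 17.949 mg/L
Dose 2 (345 mg at t=5 h): 345·exp(−0.07702·33) = 27.167 mg/L
Dose 3 (80 mg at t=10 h): 80·exp(−0.07702·28) = 9.259 mg/L
Dose 4 (190 mg at t=15 h): 190·exp(−0.07702·23) = 32.319 mg/L
Dose 5 (40 mg at t=20 h): 40·exp(−0.07702·18) = 10.000 mg/L
Dose 6 (130 mg at t=25 h): 130·exp(−0.07702·13) = 47.766 mg/L
Dose 7 (385 mg at t=30 h): 385·exp(−0.07702·8) = 207.911 mg/L
Dose 8 (480 mg at t=35 h): 480·exp(−0.07702·3) = 380.976 mg/L
C(38) = 17.949 + 27.167 + 9.259 + 32.319 + 10.000 + 47.766 + 207.911 + 380.976 = 733.347 mg/L

733.347 mg/L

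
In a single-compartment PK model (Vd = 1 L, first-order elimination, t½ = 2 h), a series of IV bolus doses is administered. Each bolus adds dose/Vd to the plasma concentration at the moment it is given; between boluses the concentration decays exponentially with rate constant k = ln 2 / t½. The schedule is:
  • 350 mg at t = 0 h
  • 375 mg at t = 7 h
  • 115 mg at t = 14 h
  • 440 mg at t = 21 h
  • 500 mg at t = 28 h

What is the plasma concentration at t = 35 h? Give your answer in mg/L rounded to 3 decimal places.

k = ln 2 / 2 = 0.34657 per h
Dose 1 (350 mg at t=0 h): 350·exp(−0.34657·35) = 0.002 mg/L
Dose 2 (375 mg at t=7 h): 375·exp(−0.34657·28) = 0.023 mg/L
Dose 3 (115 mg at t=14 h): 115·exp(−0.34657·21) = 0.079 mg/L
Dose 4 (440 mg at t=21 h): 440·exp(−0.34657·14) = 3.438 mg/L
Dose 5 (500 mg at t=28 h): 500·exp(−0.34657·7) = 44.194 mg/L
C(35) = 0.002 + 0.023 + 0.079 + 3.438 + 44.194 = 47.736 mg/L

47.736 mg/L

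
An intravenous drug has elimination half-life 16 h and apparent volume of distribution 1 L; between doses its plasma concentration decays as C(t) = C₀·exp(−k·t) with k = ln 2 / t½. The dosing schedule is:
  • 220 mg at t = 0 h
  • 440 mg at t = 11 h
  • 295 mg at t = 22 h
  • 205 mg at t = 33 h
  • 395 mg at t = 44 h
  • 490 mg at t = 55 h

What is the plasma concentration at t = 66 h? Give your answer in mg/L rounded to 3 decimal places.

k = ln 2 / 16 = 0.04332 per h
Dose 1 (220 mg at t=0 h): 220·exp(−0.04332·66) = 12.609 mg/L
Dose 2 (440 mg at t=11 h): 440·exp(−0.04332·55) = 40.613 mg/L
Dose 3 (295 mg at t=22 h): 295·exp(−0.04332·44) = 43.852 mg/L
Dose 4 (205 mg at t=33 h): 205·exp(−0.04332·33) = 49.077 mg/L
Dose 5 (395 mg at t=44 h): 395·exp(−0.04332·22) = 152.293 mg/L
Dose 6 (490 mg at t=55 h): 490·exp(−0.04332·11) = 304.255 mg/L
C(66) = 12.609 + 40.613 + 43.852 + 49.077 + 152.293 + 304.255 = 602.699 mg/L

602.699 mg/L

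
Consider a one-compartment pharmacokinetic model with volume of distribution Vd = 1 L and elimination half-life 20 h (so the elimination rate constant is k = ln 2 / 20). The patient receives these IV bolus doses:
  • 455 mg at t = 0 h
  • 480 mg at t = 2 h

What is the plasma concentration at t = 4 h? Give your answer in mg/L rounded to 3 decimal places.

843.956 mg/L

k = ln 2 / 20 = 0.03466 per h
Dose 1 (455 mg at t=0 h): 455·exp(−0.03466·4) = 396.101 mg/L
Dose 2 (480 mg at t=2 h): 480·exp(−0.03466·2) = 447.856 mg/L
C(4) = 396.101 + 447.856 = 843.956 mg/L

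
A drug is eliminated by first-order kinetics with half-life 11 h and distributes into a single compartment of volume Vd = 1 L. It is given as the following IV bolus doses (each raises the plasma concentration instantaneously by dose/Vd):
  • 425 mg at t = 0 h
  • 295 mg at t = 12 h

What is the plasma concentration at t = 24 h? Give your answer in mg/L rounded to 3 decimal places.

232.161 mg/L

k = ln 2 / 11 = 0.06301 per h
Dose 1 (425 mg at t=0 h): 425·exp(−0.06301·24) = 93.669 mg/L
Dose 2 (295 mg at t=12 h): 295·exp(−0.06301·12) = 138.492 mg/L
C(24) = 93.669 + 138.492 = 232.161 mg/L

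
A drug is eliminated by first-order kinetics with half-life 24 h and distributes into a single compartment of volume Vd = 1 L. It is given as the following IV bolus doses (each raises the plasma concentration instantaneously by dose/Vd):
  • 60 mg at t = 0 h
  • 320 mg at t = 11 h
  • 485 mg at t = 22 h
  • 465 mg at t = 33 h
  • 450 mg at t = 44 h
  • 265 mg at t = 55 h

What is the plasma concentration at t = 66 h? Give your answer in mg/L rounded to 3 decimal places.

820.909 mg/L

k = ln 2 / 24 = 0.02888 per h
Dose 1 (60 mg at t=0 h): 60·exp(−0.02888·66) = 8.919 mg/L
Dose 2 (320 mg at t=11 h): 320·exp(−0.02888·55) = 65.357 mg/L
Dose 3 (485 mg at t=22 h): 485·exp(−0.02888·44) = 136.099 mg/L
Dose 4 (465 mg at t=33 h): 465·exp(−0.02888·33) = 179.282 mg/L
Dose 5 (450 mg at t=44 h): 450·exp(−0.02888·22) = 238.379 mg/L
Dose 6 (265 mg at t=55 h): 265·exp(−0.02888·11) = 192.874 mg/L
C(66) = 8.919 + 65.357 + 136.099 + 179.282 + 238.379 + 192.874 = 820.909 mg/L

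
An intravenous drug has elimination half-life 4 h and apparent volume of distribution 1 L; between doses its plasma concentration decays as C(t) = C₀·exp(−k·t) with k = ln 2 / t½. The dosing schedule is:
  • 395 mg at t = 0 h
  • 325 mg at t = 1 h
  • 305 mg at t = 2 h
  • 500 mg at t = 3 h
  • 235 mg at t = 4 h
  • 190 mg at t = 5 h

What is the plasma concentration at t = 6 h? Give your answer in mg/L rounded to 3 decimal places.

1052.041 mg/L

k = ln 2 / 4 = 0.17329 per h
Dose 1 (395 mg at t=0 h): 395·exp(−0.17329·6) = 139.654 mg/L
Dose 2 (325 mg at t=1 h): 325·exp(−0.17329·5) = 136.646 mg/L
Dose 3 (305 mg at t=2 h): 305·exp(−0.17329·4) = 152.500 mg/L
Dose 4 (500 mg at t=3 h): 500·exp(−0.17329·3) = 297.302 mg/L
Dose 5 (235 mg at t=4 h): 235·exp(−0.17329·2) = 166.170 mg/L
Dose 6 (190 mg at t=5 h): 190·exp(−0.17329·1) = 159.770 mg/L
C(6) = 139.654 + 136.646 + 152.500 + 297.302 + 166.170 + 159.770 = 1052.041 mg/L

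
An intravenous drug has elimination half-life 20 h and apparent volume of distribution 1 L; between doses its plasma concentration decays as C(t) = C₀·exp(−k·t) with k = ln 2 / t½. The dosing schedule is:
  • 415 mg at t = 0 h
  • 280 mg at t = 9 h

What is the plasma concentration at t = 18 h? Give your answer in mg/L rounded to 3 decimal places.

427.365 mg/L

k = ln 2 / 20 = 0.03466 per h
Dose 1 (415 mg at t=0 h): 415·exp(−0.03466·18) = 222.393 mg/L
Dose 2 (280 mg at t=9 h): 280·exp(−0.03466·9) = 204.972 mg/L
C(18) = 222.393 + 204.972 = 427.365 mg/L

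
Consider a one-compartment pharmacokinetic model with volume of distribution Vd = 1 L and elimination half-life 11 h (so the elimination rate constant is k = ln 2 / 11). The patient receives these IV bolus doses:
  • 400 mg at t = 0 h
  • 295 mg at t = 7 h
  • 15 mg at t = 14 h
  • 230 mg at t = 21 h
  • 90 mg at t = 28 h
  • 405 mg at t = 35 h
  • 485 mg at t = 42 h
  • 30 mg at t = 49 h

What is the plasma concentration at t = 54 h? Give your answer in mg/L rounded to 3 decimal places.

447.920 mg/L

k = ln 2 / 11 = 0.06301 per h
Dose 1 (400 mg at t=0 h): 400·exp(−0.06301·54) = 13.313 mg/L
Dose 2 (295 mg at t=7 h): 295·exp(−0.06301·47) = 15.262 mg/L
Dose 3 (15 mg at t=14 h): 15·exp(−0.06301·40) = 1.206 mg/L
Dose 4 (230 mg at t=21 h): 230·exp(−0.06301·33) = 28.750 mg/L
Dose 5 (90 mg at t=28 h): 90·exp(−0.06301·26) = 17.487 mg/L
Dose 6 (405 mg at t=35 h): 405·exp(−0.06301·19) = 122.319 mg/L
Dose 7 (485 mg at t=42 h): 485·exp(−0.06301·12) = 227.691 mg/L
Dose 8 (30 mg at t=49 h): 30·exp(−0.06301·5) = 21.892 mg/L
C(54) = 13.313 + 15.262 + 1.206 + 28.750 + 17.487 + 122.319 + 227.691 + 21.892 = 447.920 mg/L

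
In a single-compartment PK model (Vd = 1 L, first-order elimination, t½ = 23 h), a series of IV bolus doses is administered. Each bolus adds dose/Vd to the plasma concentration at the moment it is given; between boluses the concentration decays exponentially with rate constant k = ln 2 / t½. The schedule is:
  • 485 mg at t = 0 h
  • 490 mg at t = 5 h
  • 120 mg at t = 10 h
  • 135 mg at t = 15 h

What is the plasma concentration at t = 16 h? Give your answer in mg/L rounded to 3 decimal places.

k = ln 2 / 23 = 0.03014 per h
Dose 1 (485 mg at t=0 h): 485·exp(−0.03014·16) = 299.454 mg/L
Dose 2 (490 mg at t=5 h): 490·exp(−0.03014·11) = 351.743 mg/L
Dose 3 (120 mg at t=10 h): 120·exp(−0.03014·6) = 100.150 mg/L
Dose 4 (135 mg at t=15 h): 135·exp(−0.03014·1) = 130.992 mg/L
C(16) = 299.454 + 351.743 + 100.150 + 130.992 = 882.339 mg/L

882.339 mg/L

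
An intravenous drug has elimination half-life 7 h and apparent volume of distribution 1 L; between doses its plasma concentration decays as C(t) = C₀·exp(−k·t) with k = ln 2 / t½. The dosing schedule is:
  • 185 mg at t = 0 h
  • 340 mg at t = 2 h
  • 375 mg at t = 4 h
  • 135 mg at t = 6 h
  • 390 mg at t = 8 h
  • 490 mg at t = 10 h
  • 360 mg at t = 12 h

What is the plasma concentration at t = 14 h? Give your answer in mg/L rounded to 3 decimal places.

1190.678 mg/L

k = ln 2 / 7 = 0.09902 per h
Dose 1 (185 mg at t=0 h): 185·exp(−0.09902·14) = 46.250 mg/L
Dose 2 (340 mg at t=2 h): 340·exp(−0.09902·12) = 103.616 mg/L
Dose 3 (375 mg at t=4 h): 375·exp(−0.09902·10) = 139.312 mg/L
Dose 4 (135 mg at t=6 h): 135·exp(−0.09902·8) = 61.136 mg/L
Dose 5 (390 mg at t=8 h): 390·exp(−0.09902·6) = 215.297 mg/L
Dose 6 (490 mg at t=10 h): 490·exp(−0.09902·4) = 329.746 mg/L
Dose 7 (360 mg at t=12 h): 360·exp(−0.09902·2) = 295.321 mg/L
C(14) = 46.250 + 103.616 + 139.312 + 61.136 + 215.297 + 329.746 + 295.321 = 1190.678 mg/L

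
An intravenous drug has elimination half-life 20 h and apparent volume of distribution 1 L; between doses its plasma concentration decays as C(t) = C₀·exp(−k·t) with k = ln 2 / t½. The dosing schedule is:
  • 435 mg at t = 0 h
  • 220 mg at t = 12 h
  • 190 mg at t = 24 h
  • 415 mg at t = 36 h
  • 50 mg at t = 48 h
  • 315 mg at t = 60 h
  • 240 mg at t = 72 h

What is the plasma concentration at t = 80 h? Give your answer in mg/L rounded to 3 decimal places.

521.510 mg/L

k = ln 2 / 20 = 0.03466 per h
Dose 1 (435 mg at t=0 h): 435·exp(−0.03466·80) = 27.188 mg/L
Dose 2 (220 mg at t=12 h): 220·exp(−0.03466·68) = 20.841 mg/L
Dose 3 (190 mg at t=24 h): 190·exp(−0.03466·56) = 27.282 mg/L
Dose 4 (415 mg at t=36 h): 415·exp(−0.03466·44) = 90.320 mg/L
Dose 5 (50 mg at t=48 h): 50·exp(−0.03466·32) = 16.494 mg/L
Dose 6 (315 mg at t=60 h): 315·exp(−0.03466·20) = 157.500 mg/L
Dose 7 (240 mg at t=72 h): 240·exp(−0.03466·8) = 181.886 mg/L
C(80) = 27.188 + 20.841 + 27.282 + 90.320 + 16.494 + 157.500 + 181.886 = 521.510 mg/L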